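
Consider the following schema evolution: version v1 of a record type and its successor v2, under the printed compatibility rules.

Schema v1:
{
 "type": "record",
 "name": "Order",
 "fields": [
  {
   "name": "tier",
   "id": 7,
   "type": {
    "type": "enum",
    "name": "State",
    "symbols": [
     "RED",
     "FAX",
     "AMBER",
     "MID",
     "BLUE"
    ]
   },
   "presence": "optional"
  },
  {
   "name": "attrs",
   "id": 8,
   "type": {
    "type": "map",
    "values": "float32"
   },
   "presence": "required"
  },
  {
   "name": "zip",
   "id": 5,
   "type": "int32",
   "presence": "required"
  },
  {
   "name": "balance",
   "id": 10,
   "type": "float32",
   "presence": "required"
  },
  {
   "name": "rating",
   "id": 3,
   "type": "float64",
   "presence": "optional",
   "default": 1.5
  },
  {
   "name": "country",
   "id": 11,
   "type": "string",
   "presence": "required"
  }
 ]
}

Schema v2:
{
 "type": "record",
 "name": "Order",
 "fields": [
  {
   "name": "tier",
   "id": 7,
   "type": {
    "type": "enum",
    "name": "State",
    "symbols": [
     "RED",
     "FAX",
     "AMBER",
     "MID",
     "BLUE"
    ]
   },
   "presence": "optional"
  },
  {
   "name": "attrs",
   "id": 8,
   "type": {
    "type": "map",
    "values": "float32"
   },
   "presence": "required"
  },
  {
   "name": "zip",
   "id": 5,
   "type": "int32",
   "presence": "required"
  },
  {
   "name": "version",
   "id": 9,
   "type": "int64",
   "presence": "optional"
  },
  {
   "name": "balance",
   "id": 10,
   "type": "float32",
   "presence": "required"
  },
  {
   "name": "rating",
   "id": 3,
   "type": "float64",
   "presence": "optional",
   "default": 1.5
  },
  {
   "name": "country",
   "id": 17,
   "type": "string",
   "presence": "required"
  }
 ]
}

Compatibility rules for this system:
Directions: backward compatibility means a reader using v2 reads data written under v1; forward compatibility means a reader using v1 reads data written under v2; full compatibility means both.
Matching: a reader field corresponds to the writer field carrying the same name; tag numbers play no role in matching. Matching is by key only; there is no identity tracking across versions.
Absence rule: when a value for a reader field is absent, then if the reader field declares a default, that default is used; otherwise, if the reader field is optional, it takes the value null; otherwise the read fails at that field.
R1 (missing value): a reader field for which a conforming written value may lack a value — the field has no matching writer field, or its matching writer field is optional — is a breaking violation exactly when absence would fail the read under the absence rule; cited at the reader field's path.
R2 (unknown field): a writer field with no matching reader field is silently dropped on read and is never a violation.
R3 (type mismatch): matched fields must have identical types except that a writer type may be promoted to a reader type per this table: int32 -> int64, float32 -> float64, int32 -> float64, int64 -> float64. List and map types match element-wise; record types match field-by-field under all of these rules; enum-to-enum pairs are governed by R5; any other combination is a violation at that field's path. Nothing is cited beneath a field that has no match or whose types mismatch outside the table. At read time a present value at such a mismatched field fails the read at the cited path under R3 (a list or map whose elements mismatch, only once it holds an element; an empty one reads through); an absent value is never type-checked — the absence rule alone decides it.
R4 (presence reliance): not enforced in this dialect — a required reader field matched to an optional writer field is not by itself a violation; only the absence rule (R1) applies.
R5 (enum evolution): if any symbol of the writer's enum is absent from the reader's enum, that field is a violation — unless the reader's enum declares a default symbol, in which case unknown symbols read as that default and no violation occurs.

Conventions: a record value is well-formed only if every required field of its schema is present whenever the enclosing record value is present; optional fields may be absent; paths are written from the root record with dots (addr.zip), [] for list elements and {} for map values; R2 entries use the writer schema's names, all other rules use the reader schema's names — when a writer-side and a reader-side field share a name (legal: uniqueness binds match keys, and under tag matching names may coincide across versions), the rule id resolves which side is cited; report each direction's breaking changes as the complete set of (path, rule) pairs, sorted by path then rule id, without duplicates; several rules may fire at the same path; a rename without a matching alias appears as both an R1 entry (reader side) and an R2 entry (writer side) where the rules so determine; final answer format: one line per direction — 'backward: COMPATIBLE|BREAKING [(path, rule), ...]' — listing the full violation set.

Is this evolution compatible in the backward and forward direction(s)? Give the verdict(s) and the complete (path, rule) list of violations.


backward: COMPATIBLE []; forward: COMPATIBLE []

arrows below run writer -> reader for Order
backward analysis of Order with v2 as reader and v1 as writer:
  tier: State -> State, writer optional; from tier
  attrs: map<string, float32> -> map<string, float32>, writer required; from attrs
  zip: int32 -> int32, writer required; from zip
  version: no writer match
  balance: float32 -> float32, writer required; from balance
  rating: float64 -> float64, writer optional; from rating
  country: string -> string, writer required; from country
  => backward verdict for Order: COMPATIBLE, no violations
forward analysis of Order with v1 as reader and v2 as writer:
  tier: State -> State, writer optional; from tier
  attrs: map<string, float32> -> map<string, float32>, writer required; from attrs
  zip: int32 -> int32, writer required; from zip
  balance: float32 -> float32, writer required; from balance
  rating: float64 -> float64, writer optional; from rating
  country: string -> string, writer required; from country
  leftover writer field: version
  => forward verdict for Order: COMPATIBLE, no violations


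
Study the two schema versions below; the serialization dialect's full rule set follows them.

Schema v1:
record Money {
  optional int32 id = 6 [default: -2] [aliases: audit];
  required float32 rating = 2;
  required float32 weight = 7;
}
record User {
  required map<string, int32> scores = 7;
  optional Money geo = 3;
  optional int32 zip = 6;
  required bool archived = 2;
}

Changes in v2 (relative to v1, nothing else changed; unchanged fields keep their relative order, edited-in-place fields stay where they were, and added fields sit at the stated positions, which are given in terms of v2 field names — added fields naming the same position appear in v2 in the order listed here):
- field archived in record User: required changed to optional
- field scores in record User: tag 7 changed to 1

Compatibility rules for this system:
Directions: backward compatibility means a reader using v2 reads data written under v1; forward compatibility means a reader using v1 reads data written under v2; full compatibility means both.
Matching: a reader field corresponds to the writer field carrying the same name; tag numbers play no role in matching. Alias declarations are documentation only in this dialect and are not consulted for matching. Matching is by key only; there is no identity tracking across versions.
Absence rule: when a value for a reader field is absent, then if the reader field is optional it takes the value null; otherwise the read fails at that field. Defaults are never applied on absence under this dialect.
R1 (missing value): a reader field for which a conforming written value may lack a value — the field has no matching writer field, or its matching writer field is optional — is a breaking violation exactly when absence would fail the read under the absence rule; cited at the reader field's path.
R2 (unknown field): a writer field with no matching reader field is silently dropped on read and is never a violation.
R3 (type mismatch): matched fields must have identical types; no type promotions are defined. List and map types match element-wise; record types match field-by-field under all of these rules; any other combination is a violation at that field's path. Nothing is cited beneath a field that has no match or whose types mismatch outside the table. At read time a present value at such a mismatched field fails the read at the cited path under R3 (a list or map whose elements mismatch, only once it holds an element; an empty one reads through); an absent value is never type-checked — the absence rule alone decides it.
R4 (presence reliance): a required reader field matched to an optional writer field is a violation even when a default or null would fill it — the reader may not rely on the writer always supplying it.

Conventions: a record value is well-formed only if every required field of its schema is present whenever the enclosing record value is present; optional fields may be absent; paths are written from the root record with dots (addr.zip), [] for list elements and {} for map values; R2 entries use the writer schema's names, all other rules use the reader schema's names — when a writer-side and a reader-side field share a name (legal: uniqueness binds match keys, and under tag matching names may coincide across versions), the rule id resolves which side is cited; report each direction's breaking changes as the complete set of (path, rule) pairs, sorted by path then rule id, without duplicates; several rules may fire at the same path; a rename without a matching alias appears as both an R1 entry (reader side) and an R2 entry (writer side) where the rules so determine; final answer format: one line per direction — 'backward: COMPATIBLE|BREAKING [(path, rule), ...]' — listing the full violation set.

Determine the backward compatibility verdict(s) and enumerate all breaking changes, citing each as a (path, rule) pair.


backward: COMPATIBLE []

each type pair in User: writer, then reader
checking backward for User: reader v2 against writer v1:
  map<string, int32> -> map<string, int32>, writer required: scores aligns to scores
  Money -> Money, writer optional: geo aligns to geo
  int32 -> int32, writer optional: zip aligns to zip
  bool -> bool, writer required: archived aligns to archived
  int32 -> int32, writer optional: geo.id aligns to geo.id
  float32 -> float32, writer required: geo.rating aligns to geo.rating
  float32 -> float32, writer required: geo.weight aligns to geo.weight
  => backward verdict for User: COMPATIBLE, no violations
diffs on User not affecting the asked answer:
  field archived in record User: required changed to optional -> fires only in the forward direction of User, which is not asked here
  field scores in record User: tag 7 changed to 1 -> no rule fires on it in User's dialect; the asked verdict holds


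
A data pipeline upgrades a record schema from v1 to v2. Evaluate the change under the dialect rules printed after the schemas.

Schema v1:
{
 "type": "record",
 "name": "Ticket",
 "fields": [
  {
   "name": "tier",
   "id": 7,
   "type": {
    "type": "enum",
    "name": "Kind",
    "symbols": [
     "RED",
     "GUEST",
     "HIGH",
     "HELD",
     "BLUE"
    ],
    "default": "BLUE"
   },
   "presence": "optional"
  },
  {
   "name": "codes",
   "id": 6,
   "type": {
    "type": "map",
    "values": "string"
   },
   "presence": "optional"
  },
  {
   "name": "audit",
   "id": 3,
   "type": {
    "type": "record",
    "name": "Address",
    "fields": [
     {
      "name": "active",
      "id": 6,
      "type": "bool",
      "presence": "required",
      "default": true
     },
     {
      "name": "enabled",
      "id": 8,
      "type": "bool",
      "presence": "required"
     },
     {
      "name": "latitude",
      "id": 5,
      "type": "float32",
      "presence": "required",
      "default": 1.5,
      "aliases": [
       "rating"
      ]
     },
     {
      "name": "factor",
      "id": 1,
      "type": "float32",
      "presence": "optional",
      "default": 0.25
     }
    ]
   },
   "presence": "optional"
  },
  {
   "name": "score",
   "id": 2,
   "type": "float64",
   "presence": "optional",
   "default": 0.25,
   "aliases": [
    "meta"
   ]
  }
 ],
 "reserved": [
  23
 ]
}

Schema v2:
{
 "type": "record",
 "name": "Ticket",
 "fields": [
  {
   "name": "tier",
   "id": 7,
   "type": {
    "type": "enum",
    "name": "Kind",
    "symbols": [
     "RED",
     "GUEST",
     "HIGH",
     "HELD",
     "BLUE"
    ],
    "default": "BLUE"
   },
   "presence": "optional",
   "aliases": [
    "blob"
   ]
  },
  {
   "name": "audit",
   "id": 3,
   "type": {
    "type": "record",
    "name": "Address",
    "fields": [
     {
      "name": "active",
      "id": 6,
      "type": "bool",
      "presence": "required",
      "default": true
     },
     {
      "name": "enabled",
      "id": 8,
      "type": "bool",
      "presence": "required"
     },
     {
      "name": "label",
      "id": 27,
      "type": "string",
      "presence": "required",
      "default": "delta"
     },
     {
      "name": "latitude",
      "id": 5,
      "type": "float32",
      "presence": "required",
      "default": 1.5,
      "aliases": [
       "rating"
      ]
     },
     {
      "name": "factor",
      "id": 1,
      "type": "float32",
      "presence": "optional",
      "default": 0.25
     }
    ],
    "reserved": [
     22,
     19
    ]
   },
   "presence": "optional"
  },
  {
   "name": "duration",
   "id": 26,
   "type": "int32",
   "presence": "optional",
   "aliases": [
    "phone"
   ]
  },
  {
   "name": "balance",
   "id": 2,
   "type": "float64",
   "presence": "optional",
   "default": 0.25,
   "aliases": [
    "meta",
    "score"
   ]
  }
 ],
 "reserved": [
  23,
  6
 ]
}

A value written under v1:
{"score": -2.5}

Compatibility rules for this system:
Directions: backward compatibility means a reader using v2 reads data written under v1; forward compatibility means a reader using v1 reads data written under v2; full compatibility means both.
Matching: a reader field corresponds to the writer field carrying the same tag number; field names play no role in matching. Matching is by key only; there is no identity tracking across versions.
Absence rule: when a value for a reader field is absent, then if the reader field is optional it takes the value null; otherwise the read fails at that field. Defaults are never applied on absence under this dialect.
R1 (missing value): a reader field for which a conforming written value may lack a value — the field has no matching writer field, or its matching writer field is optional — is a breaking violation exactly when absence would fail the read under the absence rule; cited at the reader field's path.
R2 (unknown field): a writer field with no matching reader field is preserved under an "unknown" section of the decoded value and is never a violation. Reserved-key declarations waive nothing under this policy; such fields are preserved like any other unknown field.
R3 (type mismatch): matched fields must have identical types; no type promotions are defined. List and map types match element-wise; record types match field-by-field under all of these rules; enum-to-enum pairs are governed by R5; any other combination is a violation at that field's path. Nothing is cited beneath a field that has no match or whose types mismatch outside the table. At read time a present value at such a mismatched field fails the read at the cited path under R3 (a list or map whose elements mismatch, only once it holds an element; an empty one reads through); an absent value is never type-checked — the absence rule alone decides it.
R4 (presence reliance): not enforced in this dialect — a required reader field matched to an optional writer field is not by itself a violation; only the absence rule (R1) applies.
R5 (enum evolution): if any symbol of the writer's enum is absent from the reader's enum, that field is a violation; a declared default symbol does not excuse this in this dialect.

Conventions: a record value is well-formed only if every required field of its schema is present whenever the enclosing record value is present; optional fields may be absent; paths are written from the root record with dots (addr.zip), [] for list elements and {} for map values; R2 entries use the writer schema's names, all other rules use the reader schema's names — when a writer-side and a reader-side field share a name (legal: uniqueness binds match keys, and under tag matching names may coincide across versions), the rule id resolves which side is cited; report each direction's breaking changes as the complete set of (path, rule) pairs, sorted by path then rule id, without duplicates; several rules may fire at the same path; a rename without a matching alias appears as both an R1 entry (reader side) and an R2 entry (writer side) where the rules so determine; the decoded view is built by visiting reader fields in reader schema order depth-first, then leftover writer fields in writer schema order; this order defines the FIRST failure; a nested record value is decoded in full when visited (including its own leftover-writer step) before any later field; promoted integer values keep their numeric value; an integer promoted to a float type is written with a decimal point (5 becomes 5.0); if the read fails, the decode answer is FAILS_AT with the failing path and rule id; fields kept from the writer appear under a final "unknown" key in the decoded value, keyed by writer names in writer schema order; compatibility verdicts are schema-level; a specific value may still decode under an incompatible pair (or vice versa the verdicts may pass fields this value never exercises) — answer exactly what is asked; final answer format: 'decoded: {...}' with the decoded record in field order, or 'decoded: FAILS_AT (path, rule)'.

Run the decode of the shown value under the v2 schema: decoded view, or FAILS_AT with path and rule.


each type pair in Ticket: writer, then reader
decode walk for Ticket under reader schema v2:
  tier := null (not supplied -> null)
  audit := null (not supplied -> null)
  duration := null (not supplied -> null)
  balance := -2.5 (from writer score)
  => decoded: {"tier": null, "audit": null, "duration": null, "balance": -2.5}
ruling out the remaining Ticket differences:
  added field label to record Address: required string, tag 27, default "delta" (in v2 it sits immediately before latitude) -> affects the rule determinations only; this particular Ticket value decodes identically

decoded: {"tier": null, "audit": null, "duration": null, "balance": -2.5}


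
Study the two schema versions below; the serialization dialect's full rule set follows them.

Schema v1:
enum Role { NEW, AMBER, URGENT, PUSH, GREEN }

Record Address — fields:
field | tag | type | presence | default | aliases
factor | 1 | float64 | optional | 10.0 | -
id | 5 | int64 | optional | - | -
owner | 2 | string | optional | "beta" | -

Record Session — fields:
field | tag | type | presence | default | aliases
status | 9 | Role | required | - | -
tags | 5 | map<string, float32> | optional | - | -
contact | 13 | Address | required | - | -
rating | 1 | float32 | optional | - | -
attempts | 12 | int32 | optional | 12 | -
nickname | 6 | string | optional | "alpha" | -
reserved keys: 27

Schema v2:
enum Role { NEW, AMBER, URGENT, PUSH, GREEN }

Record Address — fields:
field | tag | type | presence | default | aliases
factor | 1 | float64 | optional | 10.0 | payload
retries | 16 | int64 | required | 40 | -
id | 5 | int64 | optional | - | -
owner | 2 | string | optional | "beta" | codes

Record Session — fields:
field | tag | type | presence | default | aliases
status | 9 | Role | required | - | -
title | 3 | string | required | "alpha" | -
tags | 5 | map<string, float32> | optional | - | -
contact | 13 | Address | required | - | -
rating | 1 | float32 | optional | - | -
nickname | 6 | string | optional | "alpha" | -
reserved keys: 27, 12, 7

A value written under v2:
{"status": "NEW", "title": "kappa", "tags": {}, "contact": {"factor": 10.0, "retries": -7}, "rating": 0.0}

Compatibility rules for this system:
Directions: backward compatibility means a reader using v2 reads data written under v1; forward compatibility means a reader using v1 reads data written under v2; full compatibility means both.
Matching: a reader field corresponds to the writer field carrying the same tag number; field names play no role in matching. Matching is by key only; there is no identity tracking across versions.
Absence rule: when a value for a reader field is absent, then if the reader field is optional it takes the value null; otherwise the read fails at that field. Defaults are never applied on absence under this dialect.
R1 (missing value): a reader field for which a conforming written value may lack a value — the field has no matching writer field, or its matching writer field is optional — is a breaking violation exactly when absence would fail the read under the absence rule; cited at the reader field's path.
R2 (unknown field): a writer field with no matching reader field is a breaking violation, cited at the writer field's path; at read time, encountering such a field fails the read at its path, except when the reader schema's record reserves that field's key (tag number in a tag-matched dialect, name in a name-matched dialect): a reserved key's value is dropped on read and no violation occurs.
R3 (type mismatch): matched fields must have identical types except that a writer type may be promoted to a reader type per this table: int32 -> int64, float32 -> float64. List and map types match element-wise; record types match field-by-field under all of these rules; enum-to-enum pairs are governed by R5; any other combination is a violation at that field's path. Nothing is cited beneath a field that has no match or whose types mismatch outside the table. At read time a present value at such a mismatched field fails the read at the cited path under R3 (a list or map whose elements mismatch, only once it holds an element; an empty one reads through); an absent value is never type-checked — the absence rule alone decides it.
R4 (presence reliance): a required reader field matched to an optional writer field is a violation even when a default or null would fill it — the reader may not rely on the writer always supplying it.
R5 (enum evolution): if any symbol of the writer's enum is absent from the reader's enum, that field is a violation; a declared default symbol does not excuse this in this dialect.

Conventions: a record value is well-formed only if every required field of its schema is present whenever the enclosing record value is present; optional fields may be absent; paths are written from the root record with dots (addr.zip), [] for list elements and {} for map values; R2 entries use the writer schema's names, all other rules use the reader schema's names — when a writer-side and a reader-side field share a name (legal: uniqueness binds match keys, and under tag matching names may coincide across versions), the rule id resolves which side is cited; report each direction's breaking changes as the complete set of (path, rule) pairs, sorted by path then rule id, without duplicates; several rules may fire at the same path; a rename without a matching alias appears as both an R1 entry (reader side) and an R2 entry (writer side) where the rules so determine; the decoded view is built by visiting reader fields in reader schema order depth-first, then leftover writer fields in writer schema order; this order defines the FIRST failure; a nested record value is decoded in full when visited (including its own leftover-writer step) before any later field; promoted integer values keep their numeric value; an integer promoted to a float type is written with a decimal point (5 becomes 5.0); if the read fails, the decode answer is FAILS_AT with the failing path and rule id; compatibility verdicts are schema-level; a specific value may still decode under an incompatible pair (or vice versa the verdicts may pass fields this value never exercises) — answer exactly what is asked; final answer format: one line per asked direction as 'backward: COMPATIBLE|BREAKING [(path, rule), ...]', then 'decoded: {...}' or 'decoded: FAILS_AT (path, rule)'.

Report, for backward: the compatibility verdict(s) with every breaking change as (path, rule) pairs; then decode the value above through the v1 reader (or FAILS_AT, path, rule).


arrows below run writer -> reader for Session
backward for Session (reader v2, writer v1):
  status <- status (Role -> Role, writer required)
  title: no writer match
  tags <- tags (map<string, float32> -> map<string, float32>, writer optional)
  contact <- contact (Address -> Address, writer required)
  rating <- rating (float32 -> float32, writer optional)
  nickname <- nickname (string -> string, writer optional)
  leftover writer field: attempts
  contact.factor <- contact.factor (float64 -> float64, writer optional)
  contact.retries: no writer match
  contact.id <- contact.id (int64 -> int64, writer optional)
  contact.owner <- contact.owner (string -> string, writer optional)
  rule R1 violated at contact.retries
  rule R1 violated at title
  => backward verdict for Session: BREAKING, 2 violation(s)
decoding the Session value with the v1 reader:
  status := "NEW"
  tags := {}
  contact.factor := 10.0
  contact.id := null (missing; optional => null)
  contact.owner := null (missing; optional => null)
  read fails at contact.retries under R2 (unknown field)
  => FAILS_AT (contact.retries, R2)
checking off the Session differences that do not matter here:
  removed field attempts from record Session (its key 12 joins the reserved list) -> inert for the asked Session verdict: nothing fires

backward: BREAKING [(contact.retries, R1), (title, R1)]; decoded: FAILS_AT (contact.retries, R2)


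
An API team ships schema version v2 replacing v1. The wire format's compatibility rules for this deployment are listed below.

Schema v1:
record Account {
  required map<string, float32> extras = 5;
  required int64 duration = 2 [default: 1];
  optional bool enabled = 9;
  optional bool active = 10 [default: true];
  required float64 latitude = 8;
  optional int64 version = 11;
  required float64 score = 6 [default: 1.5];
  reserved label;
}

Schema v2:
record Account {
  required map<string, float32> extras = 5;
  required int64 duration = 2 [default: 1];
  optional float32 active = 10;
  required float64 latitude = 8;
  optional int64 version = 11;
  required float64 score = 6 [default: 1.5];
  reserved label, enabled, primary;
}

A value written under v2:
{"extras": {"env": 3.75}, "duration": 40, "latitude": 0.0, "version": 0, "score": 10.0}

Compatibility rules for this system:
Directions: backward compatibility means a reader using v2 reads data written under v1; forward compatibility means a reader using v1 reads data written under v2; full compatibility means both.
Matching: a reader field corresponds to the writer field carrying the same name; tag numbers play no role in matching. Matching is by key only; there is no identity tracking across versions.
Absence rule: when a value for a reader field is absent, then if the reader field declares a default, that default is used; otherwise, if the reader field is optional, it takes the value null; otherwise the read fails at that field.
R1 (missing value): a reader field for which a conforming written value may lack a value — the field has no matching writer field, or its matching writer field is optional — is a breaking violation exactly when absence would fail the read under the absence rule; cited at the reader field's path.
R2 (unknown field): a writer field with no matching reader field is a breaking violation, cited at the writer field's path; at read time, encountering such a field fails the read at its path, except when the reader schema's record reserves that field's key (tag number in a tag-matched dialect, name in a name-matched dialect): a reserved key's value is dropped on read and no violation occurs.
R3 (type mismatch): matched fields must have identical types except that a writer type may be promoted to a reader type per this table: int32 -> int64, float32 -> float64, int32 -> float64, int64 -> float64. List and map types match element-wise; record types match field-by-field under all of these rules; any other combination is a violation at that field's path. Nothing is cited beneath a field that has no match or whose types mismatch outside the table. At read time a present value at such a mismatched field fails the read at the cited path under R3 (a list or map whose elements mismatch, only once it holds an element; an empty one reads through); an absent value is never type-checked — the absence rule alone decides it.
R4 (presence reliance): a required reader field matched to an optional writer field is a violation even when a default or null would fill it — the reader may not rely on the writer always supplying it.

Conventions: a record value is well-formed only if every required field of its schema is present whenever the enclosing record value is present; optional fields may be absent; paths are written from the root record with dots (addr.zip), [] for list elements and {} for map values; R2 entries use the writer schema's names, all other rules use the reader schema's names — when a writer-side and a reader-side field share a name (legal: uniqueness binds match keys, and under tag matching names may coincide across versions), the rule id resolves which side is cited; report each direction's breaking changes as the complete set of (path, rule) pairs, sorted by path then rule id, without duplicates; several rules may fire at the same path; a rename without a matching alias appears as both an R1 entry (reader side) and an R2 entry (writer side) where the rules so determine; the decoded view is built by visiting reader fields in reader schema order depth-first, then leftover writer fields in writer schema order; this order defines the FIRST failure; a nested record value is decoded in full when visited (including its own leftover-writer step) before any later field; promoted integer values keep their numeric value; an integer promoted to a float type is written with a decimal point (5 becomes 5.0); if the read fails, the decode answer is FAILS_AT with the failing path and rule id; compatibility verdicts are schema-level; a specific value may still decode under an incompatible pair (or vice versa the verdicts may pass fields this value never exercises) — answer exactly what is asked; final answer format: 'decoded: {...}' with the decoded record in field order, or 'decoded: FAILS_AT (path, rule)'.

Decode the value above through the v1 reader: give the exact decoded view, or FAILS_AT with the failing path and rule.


decoded: {"extras": {"env": 3.75}, "duration": 40, "enabled": null, "active": true, "latitude": 0.0, "version": 0, "score": 10.0}

each type pair in Account: writer, then reader
decode (reader v1):
  extras := {"env": 3.75}
  duration := 40
  enabled := null (absent, optional -> null)
  active := true (absent -> default)
  latitude := 0.0
  version := 0
  score := 10.0
  => decoded: {"extras": {"env": 3.75}, "duration": 40, "enabled": null, "active": true, "latitude": 0.0, "version": 0, "score": 10.0}
checking off the Account differences that do not matter here:
  removed field enabled from record Account (its key "enabled" joins the reserved list) -> triggers nothing under the printed rules; the Account answer is the same either way
  field active in record Account: type bool changed to float32 (its default is dropped) -> changes Account's schema-level verdicts only — the decode of this value is the same


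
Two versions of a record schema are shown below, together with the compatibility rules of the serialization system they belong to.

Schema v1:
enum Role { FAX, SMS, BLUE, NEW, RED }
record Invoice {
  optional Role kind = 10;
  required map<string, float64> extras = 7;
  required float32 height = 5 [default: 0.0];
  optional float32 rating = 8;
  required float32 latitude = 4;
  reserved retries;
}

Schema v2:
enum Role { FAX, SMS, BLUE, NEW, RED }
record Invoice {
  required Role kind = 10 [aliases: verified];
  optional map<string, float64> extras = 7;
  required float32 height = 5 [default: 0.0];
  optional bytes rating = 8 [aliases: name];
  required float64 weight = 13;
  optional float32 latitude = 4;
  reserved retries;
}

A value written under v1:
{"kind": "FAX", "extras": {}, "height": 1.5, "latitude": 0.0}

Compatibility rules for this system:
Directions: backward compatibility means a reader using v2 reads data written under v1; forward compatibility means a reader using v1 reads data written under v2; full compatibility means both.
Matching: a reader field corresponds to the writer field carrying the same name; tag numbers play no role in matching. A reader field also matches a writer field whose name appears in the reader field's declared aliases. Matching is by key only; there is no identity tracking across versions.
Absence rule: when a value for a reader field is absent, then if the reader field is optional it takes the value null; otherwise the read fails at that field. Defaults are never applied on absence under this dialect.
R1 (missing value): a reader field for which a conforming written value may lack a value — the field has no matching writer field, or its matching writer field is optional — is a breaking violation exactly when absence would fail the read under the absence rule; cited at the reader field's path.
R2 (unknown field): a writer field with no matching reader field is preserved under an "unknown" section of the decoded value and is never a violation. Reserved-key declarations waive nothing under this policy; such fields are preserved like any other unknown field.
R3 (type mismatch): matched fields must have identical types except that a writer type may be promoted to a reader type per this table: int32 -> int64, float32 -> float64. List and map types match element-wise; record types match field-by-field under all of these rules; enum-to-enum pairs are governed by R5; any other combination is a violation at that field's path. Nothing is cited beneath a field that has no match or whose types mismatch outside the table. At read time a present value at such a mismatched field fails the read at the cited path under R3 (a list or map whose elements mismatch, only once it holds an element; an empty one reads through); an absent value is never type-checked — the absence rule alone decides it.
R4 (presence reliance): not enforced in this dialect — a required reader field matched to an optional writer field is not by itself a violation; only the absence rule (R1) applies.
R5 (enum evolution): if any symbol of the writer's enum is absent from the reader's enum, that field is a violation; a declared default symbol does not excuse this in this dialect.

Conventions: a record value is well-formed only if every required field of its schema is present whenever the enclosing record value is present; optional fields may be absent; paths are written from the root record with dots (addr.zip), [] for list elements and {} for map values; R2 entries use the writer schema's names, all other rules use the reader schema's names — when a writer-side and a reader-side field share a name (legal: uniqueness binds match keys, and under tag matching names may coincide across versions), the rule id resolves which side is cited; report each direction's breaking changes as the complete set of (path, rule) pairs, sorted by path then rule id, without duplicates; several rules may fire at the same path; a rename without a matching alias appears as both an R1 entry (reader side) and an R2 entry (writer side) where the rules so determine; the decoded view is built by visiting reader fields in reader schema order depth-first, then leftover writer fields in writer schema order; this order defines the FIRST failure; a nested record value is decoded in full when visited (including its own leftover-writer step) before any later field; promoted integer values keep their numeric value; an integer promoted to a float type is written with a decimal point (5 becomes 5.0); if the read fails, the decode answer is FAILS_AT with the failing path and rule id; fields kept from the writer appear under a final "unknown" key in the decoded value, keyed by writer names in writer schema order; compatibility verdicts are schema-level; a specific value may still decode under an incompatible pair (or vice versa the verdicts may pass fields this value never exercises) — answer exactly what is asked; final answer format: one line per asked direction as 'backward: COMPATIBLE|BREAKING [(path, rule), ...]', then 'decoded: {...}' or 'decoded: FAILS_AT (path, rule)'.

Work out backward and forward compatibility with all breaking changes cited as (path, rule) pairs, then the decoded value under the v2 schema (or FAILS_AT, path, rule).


backward: BREAKING [(kind, R1), (rating, R3), (weight, R1)]; forward: BREAKING [(extras, R1), (latitude, R1), (rating, R3)]; decoded: FAILS_AT (weight, R1)

arrows below run writer -> reader for Invoice
backward pass over Invoice, reader schema v2, writer schema v1:
  kind: Role -> Role, writer optional; from kind
  extras: map<string, float64> -> map<string, float64>, writer required; from extras
  height: float32 -> float32, writer required; from height
  rating: float32 -> bytes, writer optional; from rating
  weight has no writer counterpart
  latitude: float32 -> float32, writer required; from latitude
  violation R1 at kind
  violation R3 at rating
  violation R1 at weight
  => backward verdict for Invoice: BREAKING, 3 violation(s)
forward pass over Invoice, reader schema v1, writer schema v2:
  kind: Role -> Role, writer required; from kind
  extras: map<string, float64> -> map<string, float64>, writer optional; from extras
  height: float32 -> float32, writer required; from height
  rating: bytes -> float32, writer optional; from rating
  latitude: float32 -> float32, writer optional; from latitude
  writer field weight has no reader counterpart
  violation R1 at extras
  violation R1 at latitude
  violation R3 at rating
  => forward verdict for Invoice: BREAKING, 3 violation(s)
migrating the Invoice value to v2:
  kind := "FAX"
  extras := {}
  height := 1.5
  rating := null (missing; optional => null)
  read fails at weight under R1 (no fill)
  => FAILS_AT (weight, R1)


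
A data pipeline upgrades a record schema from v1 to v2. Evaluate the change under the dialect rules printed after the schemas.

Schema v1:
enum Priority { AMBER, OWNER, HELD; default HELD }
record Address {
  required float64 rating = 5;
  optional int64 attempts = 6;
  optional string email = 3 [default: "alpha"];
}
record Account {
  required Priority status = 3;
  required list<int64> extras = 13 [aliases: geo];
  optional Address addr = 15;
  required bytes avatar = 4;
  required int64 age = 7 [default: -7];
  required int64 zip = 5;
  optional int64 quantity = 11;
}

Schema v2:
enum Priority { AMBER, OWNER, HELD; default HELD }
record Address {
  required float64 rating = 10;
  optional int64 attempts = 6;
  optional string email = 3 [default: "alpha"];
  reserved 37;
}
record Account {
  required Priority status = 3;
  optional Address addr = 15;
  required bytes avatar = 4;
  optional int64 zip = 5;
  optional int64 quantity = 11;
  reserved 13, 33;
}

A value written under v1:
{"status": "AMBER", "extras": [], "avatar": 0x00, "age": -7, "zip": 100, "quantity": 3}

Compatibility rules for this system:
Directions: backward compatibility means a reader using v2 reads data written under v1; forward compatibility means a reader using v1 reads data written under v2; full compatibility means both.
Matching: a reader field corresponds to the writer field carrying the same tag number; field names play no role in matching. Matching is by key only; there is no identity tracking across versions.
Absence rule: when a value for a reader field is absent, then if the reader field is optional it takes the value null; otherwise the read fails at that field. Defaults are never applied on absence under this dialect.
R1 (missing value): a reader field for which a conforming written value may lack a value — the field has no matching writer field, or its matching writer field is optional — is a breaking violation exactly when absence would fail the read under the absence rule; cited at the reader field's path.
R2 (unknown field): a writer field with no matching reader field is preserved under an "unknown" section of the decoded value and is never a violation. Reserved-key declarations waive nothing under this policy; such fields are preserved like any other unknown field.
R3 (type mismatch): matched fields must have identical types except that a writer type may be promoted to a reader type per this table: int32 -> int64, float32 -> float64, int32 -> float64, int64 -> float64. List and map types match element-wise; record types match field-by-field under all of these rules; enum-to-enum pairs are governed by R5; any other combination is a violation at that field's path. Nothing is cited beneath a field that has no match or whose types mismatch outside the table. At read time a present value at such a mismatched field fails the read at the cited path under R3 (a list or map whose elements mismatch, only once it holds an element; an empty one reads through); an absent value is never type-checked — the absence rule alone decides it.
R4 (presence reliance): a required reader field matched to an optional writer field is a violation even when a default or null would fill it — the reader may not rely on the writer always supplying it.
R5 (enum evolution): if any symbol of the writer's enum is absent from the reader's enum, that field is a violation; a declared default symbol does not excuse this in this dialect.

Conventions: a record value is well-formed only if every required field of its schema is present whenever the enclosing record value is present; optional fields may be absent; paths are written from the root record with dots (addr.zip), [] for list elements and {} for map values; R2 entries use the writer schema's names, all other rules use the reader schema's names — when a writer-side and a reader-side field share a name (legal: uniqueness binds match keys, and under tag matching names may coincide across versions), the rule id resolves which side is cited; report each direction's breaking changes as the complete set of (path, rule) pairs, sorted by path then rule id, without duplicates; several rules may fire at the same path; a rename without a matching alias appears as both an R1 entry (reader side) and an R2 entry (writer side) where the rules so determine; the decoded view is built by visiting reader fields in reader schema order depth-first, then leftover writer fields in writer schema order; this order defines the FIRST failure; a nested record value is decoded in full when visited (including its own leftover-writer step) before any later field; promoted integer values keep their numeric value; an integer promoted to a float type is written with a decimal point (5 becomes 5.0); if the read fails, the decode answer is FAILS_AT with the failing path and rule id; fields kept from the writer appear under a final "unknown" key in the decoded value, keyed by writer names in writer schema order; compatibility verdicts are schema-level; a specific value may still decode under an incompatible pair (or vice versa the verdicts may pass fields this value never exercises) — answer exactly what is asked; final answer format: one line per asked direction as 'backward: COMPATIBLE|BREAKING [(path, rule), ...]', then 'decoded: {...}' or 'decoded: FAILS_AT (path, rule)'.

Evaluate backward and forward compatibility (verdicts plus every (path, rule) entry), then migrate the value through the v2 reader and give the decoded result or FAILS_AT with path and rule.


backward: BREAKING [(addr.rating, R1)]; forward: BREAKING [(addr.rating, R1), (age, R1), (extras, R1), (zip, R1), (zip, R4)]; decoded: {"status": "AMBER", "addr": null, "avatar": 0x00, "zip": 100, "quantity": 3, "unknown": {"extras": [], "age": -7}}

arrows below run writer -> reader for Account
backward pass over Account, reader schema v2, writer schema v1:
  writer required, Priority -> Priority: reader status maps from writer status
  writer optional, Address -> Address: reader addr maps from writer addr
  writer required, bytes -> bytes: reader avatar maps from writer avatar
  writer required, int64 -> int64: reader zip maps from writer zip
  writer optional, int64 -> int64: reader quantity maps from writer quantity
  writer field extras has no reader counterpart
  writer field age has no reader counterpart
  addr.rating has no writer counterpart
  writer optional, int64 -> int64: reader addr.attempts maps from writer addr.attempts
  writer optional, string -> string: reader addr.email maps from writer addr.email
  writer field addr.rating has no reader counterpart
  breaking: (addr.rating, R1)
  => backward: BREAKING (1)
forward pass over Account, reader schema v1, writer schema v2:
  writer required, Priority -> Priority: reader status maps from writer status
  extras has no writer counterpart
  writer optional, Address -> Address: reader addr maps from writer addr
  writer required, bytes -> bytes: reader avatar maps from writer avatar
  age has no writer counterpart
  writer optional, int64 -> int64: reader zip maps from writer zip
  writer optional, int64 -> int64: reader quantity maps from writer quantity
  addr.rating has no writer counterpart
  writer optional, int64 -> int64: reader addr.attempts maps from writer addr.attempts
  writer optional, string -> string: reader addr.email maps from writer addr.email
  writer field addr.rating has no reader counterpart
  breaking: (addr.rating, R1)
  breaking: (age, R1)
  breaking: (extras, R1)
  breaking: (zip, R1)
  breaking: (zip, R4)
  => forward: BREAKING (5)
decode walk for Account under reader schema v2:
  status := "AMBER"
  addr := null (absent, optional -> null)
  avatar := 0x00
  zip := 100
  quantity := 3
  writer extras: kept under "unknown"
  writer age: kept under "unknown"
  => decoded: {"status": "AMBER", "addr": null, "avatar": 0x00, "zip": 100, "quantity": 3, "unknown": {"extras": [], "age": -7}}
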